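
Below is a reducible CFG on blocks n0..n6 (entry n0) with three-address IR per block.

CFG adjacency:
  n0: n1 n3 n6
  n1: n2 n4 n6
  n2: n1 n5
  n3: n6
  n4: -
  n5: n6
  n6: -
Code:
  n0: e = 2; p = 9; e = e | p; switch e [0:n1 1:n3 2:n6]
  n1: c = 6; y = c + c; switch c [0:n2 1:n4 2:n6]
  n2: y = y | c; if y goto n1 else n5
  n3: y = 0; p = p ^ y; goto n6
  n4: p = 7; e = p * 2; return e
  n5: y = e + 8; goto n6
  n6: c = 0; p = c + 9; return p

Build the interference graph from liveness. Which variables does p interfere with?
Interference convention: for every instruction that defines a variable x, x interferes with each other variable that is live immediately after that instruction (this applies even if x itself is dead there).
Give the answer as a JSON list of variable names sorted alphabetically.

def/use:
  n0: def={e,p} ue=∅
  n1: def={c,y} ue=∅
  n2: def={y} ue={c,y}
  n3: def={p,y} ue={p}
  n4: def={e,p} ue=∅
  n5: def={y} ue={e}
  n6: def={c,p} ue=∅

Backward fixpoint:
  live n0: ∅→{e,p}
  live n1: {e}→{c,e,y}
  live n2: {c,e,y}→{e}
  live n3: {p}→∅
  live n4: ∅→∅
  live n5: {e}→∅
  live n6: ∅→∅

Interfere edges:
  c↔{e,y}
  e↔{c,p,y}
  p↔{e,y}
  y↔{c,e,p}

N(p) = ["e", "y"]

Answer: ["e", "y"]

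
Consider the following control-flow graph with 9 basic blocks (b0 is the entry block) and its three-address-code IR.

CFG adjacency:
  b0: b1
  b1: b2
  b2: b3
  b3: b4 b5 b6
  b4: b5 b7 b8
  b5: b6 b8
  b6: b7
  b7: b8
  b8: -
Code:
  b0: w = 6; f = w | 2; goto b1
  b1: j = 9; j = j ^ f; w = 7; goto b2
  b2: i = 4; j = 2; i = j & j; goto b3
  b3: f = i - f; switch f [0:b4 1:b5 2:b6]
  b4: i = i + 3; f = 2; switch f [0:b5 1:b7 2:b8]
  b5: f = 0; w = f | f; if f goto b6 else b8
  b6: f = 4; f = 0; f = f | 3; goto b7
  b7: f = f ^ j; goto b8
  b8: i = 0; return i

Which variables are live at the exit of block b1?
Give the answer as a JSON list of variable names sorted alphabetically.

Answer: ["f"]

Derivation:
def/use:
  b0: {f,w} / ∅
  b1: {j,w} / {f}
  b2: {i,j} / ∅
  b3: {f} / {f,i}
  b4: {f,i} / {i}
  b5: {f,w} / ∅
  b6: {f} / ∅
  b7: {f} / {f,j}
  b8: {i} / ∅

Liveness:
  b0 li=∅ lo={f}
  b1 li={f} lo={f}
  b2 li={f} lo={f,i,j}
  b3 li={f,i,j} lo={i,j}
  b4 li={i,j} lo={f,j}
  b5 li={j} lo={j}
  b6 li={j} lo={f,j}
  b7 li={f,j} lo=∅
  b8 li=∅ lo=∅

live-out(b1) = ["f"]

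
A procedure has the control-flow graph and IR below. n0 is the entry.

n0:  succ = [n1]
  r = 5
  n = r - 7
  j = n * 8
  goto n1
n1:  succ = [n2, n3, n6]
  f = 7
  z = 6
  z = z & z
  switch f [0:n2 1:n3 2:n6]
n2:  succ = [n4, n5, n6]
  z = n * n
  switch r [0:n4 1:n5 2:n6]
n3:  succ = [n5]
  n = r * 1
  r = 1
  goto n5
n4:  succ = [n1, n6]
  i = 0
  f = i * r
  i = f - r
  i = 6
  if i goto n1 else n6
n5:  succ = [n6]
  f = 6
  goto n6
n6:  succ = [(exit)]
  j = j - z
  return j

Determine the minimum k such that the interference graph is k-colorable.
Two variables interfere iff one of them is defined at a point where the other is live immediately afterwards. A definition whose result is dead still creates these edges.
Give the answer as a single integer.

Block summaries:
  n0 def {j,n,r} use ∅
  n1 def {f,z} use ∅
  n2 def {z} use {n,r}
  n3 def {n,r} use {r}
  n4 def {f,i} use {r}
  n5 def {f} use ∅
  n6 def {j} use {j,z}

Liveness:
  n0 li=∅ lo={j,n,r}
  n1 li={j,n,r} lo={j,n,r,z}
  n2 li={j,n,r} lo={j,n,r,z}
  n3 li={j,r,z} lo={j,z}
  n4 li={j,n,r,z} lo={j,n,r,z}
  n5 li={j,z} lo={j,z}
  n6 li={j,z} lo=∅

Interfere edges:
  f: {j,n,r,z}
  i: {j,n,r,z}
  j: {f,i,n,r,z}
  n: {f,i,j,r,z}
  r: {f,i,j,n,z}
  z: {f,i,j,n,r}

Registers:
  {f,j,n,r,z} pairwise interfere (5-clique) ⇒ χ ≥ 5
  5-colouring: c0={j}  c1={n}  c2={r}  c3={z}  c4={f,i}
  χ = 5

Answer: 5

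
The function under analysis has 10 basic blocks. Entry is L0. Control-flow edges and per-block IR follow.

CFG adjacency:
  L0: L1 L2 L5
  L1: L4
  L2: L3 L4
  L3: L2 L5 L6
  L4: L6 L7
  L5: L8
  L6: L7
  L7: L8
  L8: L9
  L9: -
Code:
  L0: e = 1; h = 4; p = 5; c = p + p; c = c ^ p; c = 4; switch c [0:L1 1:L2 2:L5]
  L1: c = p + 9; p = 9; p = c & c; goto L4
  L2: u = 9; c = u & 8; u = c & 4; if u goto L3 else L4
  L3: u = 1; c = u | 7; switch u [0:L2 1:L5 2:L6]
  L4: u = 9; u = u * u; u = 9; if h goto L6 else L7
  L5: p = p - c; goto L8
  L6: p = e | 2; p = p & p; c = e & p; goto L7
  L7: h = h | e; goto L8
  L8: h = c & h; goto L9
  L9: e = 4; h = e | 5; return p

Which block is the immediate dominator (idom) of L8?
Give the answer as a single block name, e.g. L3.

idom tree: L1←L0 L2←L0 L3←L2 L4←L0 L5←L0 L6←L0 L7←L0 L8←L0 L9←L8
Dom at joins:
  L2: preds {L0,L3}: {L0} ∩ {L0,L2,L3} = {L0}; idom=L0
  L4: preds {L1,L2}: {L0,L1} ∩ {L0,L2} = {L0}; idom=L0
  L5: preds {L0,L3}: {L0} ∩ {L0,L2,L3} = {L0}; idom=L0
  L6: preds {L3,L4}: {L0,L2,L3} ∩ {L0,L4} = {L0}; idom=L0
  L7: preds {L4,L6}: {L0,L4} ∩ {L0,L6} = {L0}; idom=L0
  L8: preds {L5,L7}: {L0,L5} ∩ {L0,L7} = {L0}; idom=L0

idom(L8) = L0

Answer: L0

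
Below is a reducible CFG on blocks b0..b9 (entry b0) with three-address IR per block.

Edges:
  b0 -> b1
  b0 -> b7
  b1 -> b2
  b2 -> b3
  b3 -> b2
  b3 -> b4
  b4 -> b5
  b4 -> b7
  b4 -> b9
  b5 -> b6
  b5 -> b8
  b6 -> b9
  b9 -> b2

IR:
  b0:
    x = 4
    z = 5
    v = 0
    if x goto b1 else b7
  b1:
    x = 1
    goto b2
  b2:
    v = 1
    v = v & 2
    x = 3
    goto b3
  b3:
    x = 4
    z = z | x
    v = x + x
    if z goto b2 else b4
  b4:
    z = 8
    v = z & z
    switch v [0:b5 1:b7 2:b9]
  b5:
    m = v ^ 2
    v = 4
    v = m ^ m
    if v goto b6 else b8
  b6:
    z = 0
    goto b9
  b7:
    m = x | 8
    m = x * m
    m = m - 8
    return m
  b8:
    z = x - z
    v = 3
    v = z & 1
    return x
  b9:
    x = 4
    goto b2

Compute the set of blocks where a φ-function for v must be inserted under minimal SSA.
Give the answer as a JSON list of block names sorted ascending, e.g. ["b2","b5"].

Answer: ["b2", "b7", "b9"]

Analysis:
idom tree: b1←b0 b2←b1 b3←b2 b4←b3 b5←b4 b6←b5 b7←b0 b8←b5 b9←b4
Dom at joins:
  b2: preds {b1,b3,b9}: {b0,b1} ∩ {b0,b1,b2,b3} ∩ {b0,b1,b2,b3,b4,b9} = {b0,b1}; idom=b1
  b7: preds {b0,b4}: {b0} ∩ {b0,b1,b2,b3,b4} = {b0}; idom=b0
  b9: preds {b4,b6}: {b0,b1,b2,b3,b4} ∩ {b0,b1,b2,b3,b4,b5,b6} = {b0,b1,b2,b3,b4}; idom=b4

Frontier:
  b2←b1: walk · to b1
  b2←b3: walk b3→b2 to b1
  b2←b9: walk b9→b4→b3→b2 to b1
  b7←b0: walk · to b0
  b7←b4: walk b4→b3→b2→b1 to b0
  b9←b4: walk · to b4
  b9←b6: walk b6→b5 to b4
  DF(b0)=∅
  DF(b1)={b7}
  DF(b2)={b2,b7}
  DF(b3)={b2,b7}
  DF(b4)={b2,b7}
  DF(b5)={b9}
  DF(b6)={b9}
  DF(b7)=∅
  DF(b8)=∅
  DF(b9)={b2}

φ for v: defs {b0,b2,b3,b4,b5,b8}
  DF⁺ = {b2,b7,b9}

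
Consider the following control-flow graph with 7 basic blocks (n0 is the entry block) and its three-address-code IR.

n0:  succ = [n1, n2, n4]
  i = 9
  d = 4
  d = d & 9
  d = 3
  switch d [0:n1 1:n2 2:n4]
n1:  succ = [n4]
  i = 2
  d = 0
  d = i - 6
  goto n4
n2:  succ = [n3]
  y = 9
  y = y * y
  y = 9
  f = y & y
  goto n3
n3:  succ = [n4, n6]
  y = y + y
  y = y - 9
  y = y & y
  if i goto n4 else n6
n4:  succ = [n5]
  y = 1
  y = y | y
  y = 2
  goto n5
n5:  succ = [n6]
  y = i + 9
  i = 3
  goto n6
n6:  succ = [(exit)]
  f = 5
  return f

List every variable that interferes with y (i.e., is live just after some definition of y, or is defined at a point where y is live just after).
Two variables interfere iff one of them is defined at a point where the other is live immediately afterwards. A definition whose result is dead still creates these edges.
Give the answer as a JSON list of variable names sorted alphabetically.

Answer: ["f", "i"]

Working:
def/use:
  n0: {d,i} / ∅
  n1: {d,i} / ∅
  n2: {f,y} / ∅
  n3: {y} / {i,y}
  n4: {y} / ∅
  n5: {i,y} / {i}
  n6: {f} / ∅

Backward fixpoint:
  n0 li=∅ lo={i}
  n1 li=∅ lo={i}
  n2 li={i} lo={i,y}
  n3 li={i,y} lo={i}
  n4 li={i} lo={i}
  n5 li={i} lo=∅
  n6 li=∅ lo=∅

Interfere edges:
  d: {i}
  f: {i,y}
  i: {d,f,y}
  y: {f,i}

N(y) = ["f", "i"]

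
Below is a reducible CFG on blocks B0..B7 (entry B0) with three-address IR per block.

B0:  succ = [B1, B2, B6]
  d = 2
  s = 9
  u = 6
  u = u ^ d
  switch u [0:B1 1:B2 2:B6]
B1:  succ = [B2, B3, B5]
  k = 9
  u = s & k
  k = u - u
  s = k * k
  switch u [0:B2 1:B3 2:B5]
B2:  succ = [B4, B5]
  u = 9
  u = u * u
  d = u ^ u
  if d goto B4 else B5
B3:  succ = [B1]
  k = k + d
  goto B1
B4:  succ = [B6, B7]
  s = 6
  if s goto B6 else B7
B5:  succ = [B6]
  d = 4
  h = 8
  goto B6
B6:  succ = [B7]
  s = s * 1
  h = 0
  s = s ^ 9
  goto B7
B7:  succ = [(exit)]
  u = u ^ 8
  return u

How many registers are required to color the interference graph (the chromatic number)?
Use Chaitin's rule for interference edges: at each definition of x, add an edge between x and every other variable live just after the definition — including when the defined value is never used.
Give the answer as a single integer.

Block summaries:
  B0 def {d,s,u} use ∅
  B1 def {k,s,u} use {s}
  B2 def {d,u} use ∅
  B3 def {k} use {d,k}
  B4 def {s} use ∅
  B5 def {d,h} use ∅
  B6 def {h,s} use {s}
  B7 def {u} use {u}

Backward fixpoint:
  B0 li=∅ lo={d,s,u}
  B1 li={d,s} lo={d,k,s,u}
  B2 li={s} lo={s,u}
  B3 li={d,k,s} lo={d,s}
  B4 li={u} lo={s,u}
  B5 li={s,u} lo={s,u}
  B6 li={s,u} lo={u}
  B7 li={u} lo=∅

Conflict graph:
  d↔{k,s,u}
  h↔{s,u}
  k↔{d,s,u}
  s↔{d,h,k,u}
  u↔{d,h,k,s}

Chromatic number:
  lower bound: {d,k,s,u} mutually conflict ⇒ χ ≥ 4
  assign d→r2 h→r2 k→r3 s→r0 u→r1 — no edge inside a register ⇒ χ ≤ 4
  χ = 4

Answer: 4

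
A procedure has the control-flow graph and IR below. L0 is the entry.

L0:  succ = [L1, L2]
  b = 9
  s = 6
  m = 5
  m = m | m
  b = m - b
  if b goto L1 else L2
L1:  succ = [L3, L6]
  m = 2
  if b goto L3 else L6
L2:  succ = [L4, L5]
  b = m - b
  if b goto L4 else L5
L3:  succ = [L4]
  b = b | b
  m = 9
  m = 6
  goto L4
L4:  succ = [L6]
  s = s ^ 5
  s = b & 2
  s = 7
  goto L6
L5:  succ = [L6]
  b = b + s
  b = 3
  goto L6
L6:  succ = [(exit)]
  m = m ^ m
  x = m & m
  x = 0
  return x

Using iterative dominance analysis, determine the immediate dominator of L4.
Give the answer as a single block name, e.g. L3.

idom tree: L1←L0 L2←L0 L3←L1 L4←L0 L5←L2 L6←L0
Dom at joins:
  L4: preds {L2,L3}: {L0,L2} ∩ {L0,L1,L3} = {L0}; idom=L0
  L6: preds {L1,L4,L5}: {L0,L1} ∩ {L0,L4} ∩ {L0,L2,L5} = {L0}; idom=L0

idom(L4) = L0

Answer: L0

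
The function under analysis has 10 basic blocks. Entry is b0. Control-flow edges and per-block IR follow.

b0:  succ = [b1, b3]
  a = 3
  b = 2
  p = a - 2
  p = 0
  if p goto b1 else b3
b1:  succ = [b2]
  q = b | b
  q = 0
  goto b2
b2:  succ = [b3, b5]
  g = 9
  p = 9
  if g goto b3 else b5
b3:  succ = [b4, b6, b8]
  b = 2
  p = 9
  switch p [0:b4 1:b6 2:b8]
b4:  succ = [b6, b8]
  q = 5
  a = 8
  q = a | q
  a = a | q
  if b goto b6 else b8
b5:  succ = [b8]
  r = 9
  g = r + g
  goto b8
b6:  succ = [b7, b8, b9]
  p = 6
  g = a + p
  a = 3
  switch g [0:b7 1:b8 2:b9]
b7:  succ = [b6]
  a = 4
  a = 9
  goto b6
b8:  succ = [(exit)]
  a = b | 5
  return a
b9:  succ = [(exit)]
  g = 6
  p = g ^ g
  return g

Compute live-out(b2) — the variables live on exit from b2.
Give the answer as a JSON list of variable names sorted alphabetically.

Answer: ["a", "b", "g"]

Derivation:
def/use:
  b0 def {a,b,p} use ∅
  b1 def {q} use {b}
  b2 def {g,p} use ∅
  b3 def {b,p} use ∅
  b4 def {a,q} use {b}
  b5 def {g,r} use {g}
  b6 def {a,g,p} use {a}
  b7 def {a} use ∅
  b8 def {a} use {b}
  b9 def {g,p} use ∅

Live sets:
  live b0: ∅→{a,b}
  live b1: {a,b}→{a,b}
  live b2: {a,b}→{a,b,g}
  live b3: {a}→{a,b}
  live b4: {b}→{a,b}
  live b5: {b,g}→{b}
  live b6: {a,b}→{b}
  live b7: {b}→{a,b}
  live b8: {b}→∅
  live b9: ∅→∅

live-out(b2) = ["a", "b", "g"]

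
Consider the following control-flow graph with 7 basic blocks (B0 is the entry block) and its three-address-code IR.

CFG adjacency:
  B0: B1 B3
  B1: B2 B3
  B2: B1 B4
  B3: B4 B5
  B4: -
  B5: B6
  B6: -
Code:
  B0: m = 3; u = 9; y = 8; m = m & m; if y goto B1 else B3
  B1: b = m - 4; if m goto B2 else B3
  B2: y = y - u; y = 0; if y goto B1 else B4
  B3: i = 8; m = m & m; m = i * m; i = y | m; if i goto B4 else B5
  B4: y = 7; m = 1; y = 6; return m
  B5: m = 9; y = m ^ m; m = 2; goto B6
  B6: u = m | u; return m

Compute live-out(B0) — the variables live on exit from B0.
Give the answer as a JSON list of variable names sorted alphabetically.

Answer: ["m", "u", "y"]

Working:
Block summaries:
  B0: def={m,u,y} ue=∅
  B1: def={b} ue={m}
  B2: def={y} ue={u,y}
  B3: def={i,m} ue={m,y}
  B4: def={m,y} ue=∅
  B5: def={m,y} ue=∅
  B6: def={u} ue={m,u}

Backward fixpoint:
  B0: in=∅ out={m,u,y}
  B1: in={m,u,y} out={m,u,y}
  B2: in={m,u,y} out={m,u,y}
  B3: in={m,u,y} out={u}
  B4: in=∅ out=∅
  B5: in={u} out={m,u}
  B6: in={m,u} out=∅

live-out(B0) = ["m", "u", "y"]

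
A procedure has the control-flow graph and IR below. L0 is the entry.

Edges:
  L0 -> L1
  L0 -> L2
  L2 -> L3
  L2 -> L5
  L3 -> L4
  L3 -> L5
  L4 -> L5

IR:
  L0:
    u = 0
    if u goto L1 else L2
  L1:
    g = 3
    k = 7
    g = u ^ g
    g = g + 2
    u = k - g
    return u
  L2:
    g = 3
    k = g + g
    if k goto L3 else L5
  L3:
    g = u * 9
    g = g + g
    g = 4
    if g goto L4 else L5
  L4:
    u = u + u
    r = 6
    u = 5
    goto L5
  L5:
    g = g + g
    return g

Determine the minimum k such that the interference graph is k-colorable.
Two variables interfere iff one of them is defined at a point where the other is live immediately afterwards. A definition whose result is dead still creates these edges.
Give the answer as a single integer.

Block summaries:
  L0: def={u} ue=∅
  L1: def={g,k,u} ue={u}
  L2: def={g,k} ue=∅
  L3: def={g} ue={u}
  L4: def={r,u} ue={u}
  L5: def={g} ue={g}

Live sets:
  live L0: ∅→{u}
  live L1: {u}→∅
  live L2: {u}→{g,u}
  live L3: {u}→{g,u}
  live L4: {g,u}→{g}
  live L5: {g}→∅

Interference:
  g: {k,r,u}
  k: {g,u}
  r: {g}
  u: {g,k}

Chromatic number:
  clique {g,k,u} ⇒ need ≥ 3
  3-colouring: R0={g}  R1={k,r}  R2={u}
  χ = 3

Answer: 3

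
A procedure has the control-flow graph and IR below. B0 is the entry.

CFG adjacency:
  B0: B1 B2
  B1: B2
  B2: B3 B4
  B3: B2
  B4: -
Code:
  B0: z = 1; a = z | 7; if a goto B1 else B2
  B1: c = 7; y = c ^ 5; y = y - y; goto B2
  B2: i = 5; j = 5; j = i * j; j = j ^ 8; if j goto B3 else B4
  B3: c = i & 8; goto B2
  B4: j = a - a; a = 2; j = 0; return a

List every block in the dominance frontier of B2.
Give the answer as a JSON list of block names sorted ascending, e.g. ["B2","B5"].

idom tree: B1←B0 B2←B0 B3←B2 B4←B2
Dom at joins:
  B2: preds {B0,B1,B3}: {B0} ∩ {B0,B1} ∩ {B0,B2,B3} = {B0}; idom=B0

DF walk-up:
  B2←B0: walk · to B0
  B2←B1: walk B1 to B0
  B2←B3: walk B3→B2 to B0
  B0 → ∅
  B1 → {B2}
  B2 → {B2}
  B3 → {B2}
  B4 → ∅

DF(B2) = ["B2"]

Answer: ["B2"]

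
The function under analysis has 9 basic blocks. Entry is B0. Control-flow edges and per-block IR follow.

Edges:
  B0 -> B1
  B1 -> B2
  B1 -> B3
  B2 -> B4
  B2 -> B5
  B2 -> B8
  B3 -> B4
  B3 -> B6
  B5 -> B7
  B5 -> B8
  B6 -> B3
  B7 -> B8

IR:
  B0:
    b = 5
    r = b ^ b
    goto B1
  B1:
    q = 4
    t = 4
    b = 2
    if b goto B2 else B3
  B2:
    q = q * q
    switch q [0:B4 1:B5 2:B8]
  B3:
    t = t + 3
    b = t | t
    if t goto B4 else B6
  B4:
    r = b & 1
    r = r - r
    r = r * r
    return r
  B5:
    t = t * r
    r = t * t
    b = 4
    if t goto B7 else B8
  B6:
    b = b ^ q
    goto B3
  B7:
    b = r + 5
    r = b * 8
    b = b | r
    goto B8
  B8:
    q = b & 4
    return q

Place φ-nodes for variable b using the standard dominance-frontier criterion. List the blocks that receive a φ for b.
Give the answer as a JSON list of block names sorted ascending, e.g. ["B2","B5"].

idom tree: B1←B0 B2←B1 B3←B1 B4←B1 B5←B2 B6←B3 B7←B5 B8←B2
Dom at joins:
  B3: preds {B1,B6}: {B0,B1} ∩ {B0,B1,B3,B6} = {B0,B1}; idom=B1
  B4: preds {B2,B3}: {B0,B1,B2} ∩ {B0,B1,B3} = {B0,B1}; idom=B1
  B8: preds {B2,B5,B7}: {B0,B1,B2} ∩ {B0,B1,B2,B5} ∩ {B0,B1,B2,B5,B7} = {B0,B1,B2}; idom=B2

DF derivation:
  join B3 pred B1: · stop@B1
  join B3 pred B6: B6→B3 stop@B1
  join B4 pred B2: B2 stop@B1
  join B4 pred B3: B3 stop@B1
  join B8 pred B2: · stop@B2
  join B8 pred B5: B5 stop@B2
  join B8 pred B7: B7→B5 stop@B2
  B0 → ∅
  B1 → ∅
  B2 → {B4}
  B3 → {B3,B4}
  B4 → ∅
  B5 → {B8}
  B6 → {B3}
  B7 → {B8}
  B8 → ∅

φ for b: defs {B0,B1,B3,B5,B6,B7}
  DF⁺ = {B3,B4,B8}

Answer: ["B3", "B4", "B8"]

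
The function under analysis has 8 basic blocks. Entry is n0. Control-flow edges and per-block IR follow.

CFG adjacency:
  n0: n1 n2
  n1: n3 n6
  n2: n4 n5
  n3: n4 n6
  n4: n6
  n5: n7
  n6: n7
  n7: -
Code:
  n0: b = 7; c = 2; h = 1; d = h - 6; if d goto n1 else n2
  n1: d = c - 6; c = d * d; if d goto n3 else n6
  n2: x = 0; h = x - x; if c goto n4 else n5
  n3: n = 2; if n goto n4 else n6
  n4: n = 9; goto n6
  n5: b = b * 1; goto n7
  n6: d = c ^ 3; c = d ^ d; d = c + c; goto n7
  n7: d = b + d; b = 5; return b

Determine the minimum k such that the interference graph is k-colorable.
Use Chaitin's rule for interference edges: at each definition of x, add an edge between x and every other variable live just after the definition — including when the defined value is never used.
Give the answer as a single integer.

def/use:
  n0: def={b,c,d,h} ue=∅
  n1: def={c,d} ue={c}
  n2: def={h,x} ue={c}
  n3: def={n} ue=∅
  n4: def={n} ue=∅
  n5: def={b} ue={b}
  n6: def={c,d} ue={c}
  n7: def={b,d} ue={b,d}

Live sets:
  n0 li=∅ lo={b,c,d}
  n1 li={b,c} lo={b,c}
  n2 li={b,c,d} lo={b,c,d}
  n3 li={b,c} lo={b,c}
  n4 li={b,c} lo={b,c}
  n5 li={b,d} lo={b,d}
  n6 li={b,c} lo={b,d}
  n7 li={b,d} lo=∅

Interfere edges:
  b↔{c,d,h,n,x}
  c↔{b,d,h,n,x}
  d↔{b,c,h,x}
  h↔{b,c,d}
  n↔{b,c}
  x↔{b,c,d}

Registers:
  clique {b,c,d,h} ⇒ need ≥ 4
  4-colouring: R0={b}  R1={c}  R2={d,n}  R3={h,x}
  χ = 4

Answer: 4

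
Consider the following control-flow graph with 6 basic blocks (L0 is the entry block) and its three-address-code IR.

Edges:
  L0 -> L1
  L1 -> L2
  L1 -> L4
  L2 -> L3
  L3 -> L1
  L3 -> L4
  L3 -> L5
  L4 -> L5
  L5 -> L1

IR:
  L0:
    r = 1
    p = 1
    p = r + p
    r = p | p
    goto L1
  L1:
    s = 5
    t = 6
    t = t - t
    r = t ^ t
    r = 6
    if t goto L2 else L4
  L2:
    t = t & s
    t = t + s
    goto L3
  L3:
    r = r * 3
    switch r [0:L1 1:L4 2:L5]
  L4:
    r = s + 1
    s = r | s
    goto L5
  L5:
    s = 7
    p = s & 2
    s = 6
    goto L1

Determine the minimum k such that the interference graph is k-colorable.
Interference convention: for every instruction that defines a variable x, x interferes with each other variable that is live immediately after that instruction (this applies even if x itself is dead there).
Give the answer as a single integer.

def/use:
  L0: def={p,r} ue=∅
  L1: def={r,s,t} ue=∅
  L2: def={t} ue={s,t}
  L3: def={r} ue={r}
  L4: def={r,s} ue={s}
  L5: def={p,s} ue=∅

Backward fixpoint:
  live L0: ∅→∅
  live L1: ∅→{r,s,t}
  live L2: {r,s,t}→{r,s}
  live L3: {r,s}→{s}
  live L4: {s}→∅
  live L5: ∅→∅

Interfere edges:
  p: {r}
  r: {p,s,t}
  s: {r,t}
  t: {r,s}

Chromatic number:
  {r,s,t} pairwise interfere (3-clique) ⇒ χ ≥ 3
  assign p→r1 r→r0 s→r1 t→r2 — no edge inside a register ⇒ χ ≤ 3
  χ = 3

Answer: 3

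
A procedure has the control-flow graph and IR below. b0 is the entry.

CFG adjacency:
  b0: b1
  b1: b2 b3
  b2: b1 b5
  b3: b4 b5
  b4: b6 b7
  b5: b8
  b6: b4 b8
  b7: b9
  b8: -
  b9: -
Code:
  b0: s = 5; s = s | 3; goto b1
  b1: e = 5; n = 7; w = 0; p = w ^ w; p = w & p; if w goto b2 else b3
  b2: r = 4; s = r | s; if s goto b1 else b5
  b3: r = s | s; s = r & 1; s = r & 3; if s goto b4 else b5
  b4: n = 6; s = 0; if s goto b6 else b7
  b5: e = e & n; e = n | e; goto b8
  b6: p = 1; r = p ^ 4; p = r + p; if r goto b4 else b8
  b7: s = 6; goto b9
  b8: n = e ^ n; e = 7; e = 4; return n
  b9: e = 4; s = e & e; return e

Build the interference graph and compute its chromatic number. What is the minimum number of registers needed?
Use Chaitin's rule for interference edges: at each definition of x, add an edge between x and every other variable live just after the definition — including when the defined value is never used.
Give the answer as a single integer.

Answer: 5

Derivation:
Per-block:
  b0: {s} / ∅
  b1: {e,n,p,w} / ∅
  b2: {r,s} / {s}
  b3: {r,s} / {s}
  b4: {n,s} / ∅
  b5: {e} / {e,n}
  b6: {p,r} / ∅
  b7: {s} / ∅
  b8: {e,n} / {e,n}
  b9: {e,s} / ∅

Backward fixpoint:
  live b0: ∅→{s}
  live b1: {s}→{e,n,s}
  live b2: {e,n,s}→{e,n,s}
  live b3: {e,n,s}→{e,n}
  live b4: {e}→{e,n}
  live b5: {e,n}→{e,n}
  live b6: {e,n}→{e,n}
  live b7: ∅→∅
  live b8: {e,n}→∅
  live b9: ∅→∅

Interfere edges:
  e — {n,p,r,s,w}
  n — {e,p,r,s,w}
  p — {e,n,r,s,w}
  r — {e,n,p,s}
  s — {e,n,p,r,w}
  w — {e,n,p,s}

Chromatic number:
  lower bound: {e,n,p,r,s} mutually conflict ⇒ χ ≥ 5
  assign e→c0 n→c1 p→c2 r→c4 s→c3 w→c4 — no edge inside a register ⇒ χ ≤ 5
  χ = 5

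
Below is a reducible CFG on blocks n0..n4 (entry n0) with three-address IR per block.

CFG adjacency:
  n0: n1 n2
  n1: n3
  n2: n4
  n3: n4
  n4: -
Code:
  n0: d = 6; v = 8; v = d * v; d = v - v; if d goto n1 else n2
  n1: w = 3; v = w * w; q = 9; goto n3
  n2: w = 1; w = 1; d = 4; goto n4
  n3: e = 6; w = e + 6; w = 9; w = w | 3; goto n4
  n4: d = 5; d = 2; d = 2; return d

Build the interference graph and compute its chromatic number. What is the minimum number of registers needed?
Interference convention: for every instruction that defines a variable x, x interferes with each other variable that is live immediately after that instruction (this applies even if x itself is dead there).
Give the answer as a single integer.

Per-block:
  n0 def {d,v} use ∅
  n1 def {q,v,w} use ∅
  n2 def {d,w} use ∅
  n3 def {e,w} use ∅
  n4 def {d} use ∅

Live sets:
  n0: in=∅ out=∅
  n1: in=∅ out=∅
  n2: in=∅ out=∅
  n3: in=∅ out=∅
  n4: in=∅ out=∅

Conflict graph:
  d — {v}
  e — ∅
  q — ∅
  v — {d}
  w — ∅

Chromatic number:
  clique {d,v} ⇒ need ≥ 2
  2-colouring: c0={d,e,q,w}  c1={v}
  χ = 2

Answer: 2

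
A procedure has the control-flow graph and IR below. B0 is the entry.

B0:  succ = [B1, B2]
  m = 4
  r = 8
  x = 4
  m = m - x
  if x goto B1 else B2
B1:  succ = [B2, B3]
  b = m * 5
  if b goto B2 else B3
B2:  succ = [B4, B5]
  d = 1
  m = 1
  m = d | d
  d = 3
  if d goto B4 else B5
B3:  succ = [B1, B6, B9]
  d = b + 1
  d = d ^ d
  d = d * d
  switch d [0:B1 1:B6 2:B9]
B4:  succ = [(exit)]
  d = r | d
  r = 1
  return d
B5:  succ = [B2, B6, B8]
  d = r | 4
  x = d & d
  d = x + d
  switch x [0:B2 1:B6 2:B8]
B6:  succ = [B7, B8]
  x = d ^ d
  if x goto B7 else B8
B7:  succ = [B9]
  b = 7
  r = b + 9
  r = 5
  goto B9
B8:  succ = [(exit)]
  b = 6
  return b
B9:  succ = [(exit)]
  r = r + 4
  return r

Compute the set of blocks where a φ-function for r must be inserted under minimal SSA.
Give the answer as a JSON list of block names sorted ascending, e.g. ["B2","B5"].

Answer: ["B9"]

Analysis:
idom tree: B1←B0 B2←B0 B3←B1 B4←B2 B5←B2 B6←B0 B7←B6 B8←B0 B9←B0
Dom at joins:
  B1: preds {B0,B3}: {B0} ∩ {B0,B1,B3} = {B0}; idom=B0
  B2: preds {B0,B1,B5}: {B0} ∩ {B0,B1} ∩ {B0,B2,B5} = {B0}; idom=B0
  B6: preds {B3,B5}: {B0,B1,B3} ∩ {B0,B2,B5} = {B0}; idom=B0
  B8: preds {B5,B6}: {B0,B2,B5} ∩ {B0,B6} = {B0}; idom=B0
  B9: preds {B3,B7}: {B0,B1,B3} ∩ {B0,B6,B7} = {B0}; idom=B0

DF derivation:
  B1←B0: walk · to B0
  B1←B3: walk B3→B1 to B0
  B2←B0: walk · to B0
  B2←B1: walk B1 to B0
  B2←B5: walk B5→B2 to B0
  B6←B3: walk B3→B1 to B0
  B6←B5: walk B5→B2 to B0
  B8←B5: walk B5→B2 to B0
  B8←B6: walk B6 to B0
  B9←B3: walk B3→B1 to B0
  B9←B7: walk B7→B6 to B0
  B0 → ∅
  B1 → {B1,B2,B6,B9}
  B2 → {B2,B6,B8}
  B3 → {B1,B6,B9}
  B4 → ∅
  B5 → {B2,B6,B8}
  B6 → {B8,B9}
  B7 → {B9}
  B8 → ∅
  B9 → ∅

φ for r: defs {B0,B4,B7,B9}
  DF⁺ = {B9}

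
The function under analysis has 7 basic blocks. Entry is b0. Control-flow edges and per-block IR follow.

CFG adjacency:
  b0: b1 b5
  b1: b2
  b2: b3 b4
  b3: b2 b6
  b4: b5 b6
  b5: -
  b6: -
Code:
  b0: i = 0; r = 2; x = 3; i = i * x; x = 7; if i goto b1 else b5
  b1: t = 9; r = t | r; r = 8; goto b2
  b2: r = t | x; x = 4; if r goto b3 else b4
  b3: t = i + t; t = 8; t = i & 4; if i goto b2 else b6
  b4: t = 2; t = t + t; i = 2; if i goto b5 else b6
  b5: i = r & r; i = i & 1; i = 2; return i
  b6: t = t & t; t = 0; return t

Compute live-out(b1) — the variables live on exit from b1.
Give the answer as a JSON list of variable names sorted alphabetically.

Block summaries:
  b0 def {i,r,x} use ∅
  b1 def {r,t} use {r}
  b2 def {r,x} use {t,x}
  b3 def {t} use {i,t}
  b4 def {i,t} use ∅
  b5 def {i} use {r}
  b6 def {t} use {t}

Live sets:
  b0: in=∅ out={i,r,x}
  b1: in={i,r,x} out={i,t,x}
  b2: in={i,t,x} out={i,r,t,x}
  b3: in={i,t,x} out={i,t,x}
  b4: in={r} out={r,t}
  b5: in={r} out=∅
  b6: in={t} out=∅

live-out(b1) = ["i", "t", "x"]

Answer: ["i", "t", "x"]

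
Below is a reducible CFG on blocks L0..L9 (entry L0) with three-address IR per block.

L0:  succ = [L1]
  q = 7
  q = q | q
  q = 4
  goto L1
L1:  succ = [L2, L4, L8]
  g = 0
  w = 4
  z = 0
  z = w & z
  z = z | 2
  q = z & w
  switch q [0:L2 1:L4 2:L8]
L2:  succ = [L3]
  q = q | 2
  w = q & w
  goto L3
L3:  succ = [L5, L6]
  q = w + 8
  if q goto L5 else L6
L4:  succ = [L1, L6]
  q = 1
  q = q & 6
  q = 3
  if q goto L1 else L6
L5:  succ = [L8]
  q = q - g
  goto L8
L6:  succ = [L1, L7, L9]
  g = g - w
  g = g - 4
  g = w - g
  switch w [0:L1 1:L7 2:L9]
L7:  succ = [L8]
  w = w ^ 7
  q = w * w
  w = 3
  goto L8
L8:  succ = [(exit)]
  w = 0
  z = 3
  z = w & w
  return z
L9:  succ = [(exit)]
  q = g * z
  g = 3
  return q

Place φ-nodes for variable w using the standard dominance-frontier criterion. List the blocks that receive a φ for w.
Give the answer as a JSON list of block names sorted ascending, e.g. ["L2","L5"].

idom tree: L1←L0 L2←L1 L3←L2 L4←L1 L5←L3 L6←L1 L7←L6 L8←L1 L9←L6
Dom at joins:
  L1: preds {L0,L4,L6}: {L0} ∩ {L0,L1,L4} ∩ {L0,L1,L6} = {L0}; idom=L0
  L6: preds {L3,L4}: {L0,L1,L2,L3} ∩ {L0,L1,L4} = {L0,L1}; idom=L1
  L8: preds {L1,L5,L7}: {L0,L1} ∩ {L0,L1,L2,L3,L5} ∩ {L0,L1,L6,L7} = {L0,L1}; idom=L1

Frontier:
  L1←L0: walk · to L0
  L1←L4: walk L4→L1 to L0
  L1←L6: walk L6→L1 to L0
  L6←L3: walk L3→L2 to L1
  L6←L4: walk L4 to L1
  L8←L1: walk · to L1
  L8←L5: walk L5→L3→L2 to L1
  L8←L7: walk L7→L6 to L1
  DF(L0)=∅
  DF(L1)={L1}
  DF(L2)={L6,L8}
  DF(L3)={L6,L8}
  DF(L4)={L1,L6}
  DF(L5)={L8}
  DF(L6)={L1,L8}
  DF(L7)={L8}
  DF(L8)=∅
  DF(L9)=∅

φ for w: defs {L1,L2,L7,L8}
  DF⁺ = {L1,L6,L8}

Answer: ["L1", "L6", "L8"]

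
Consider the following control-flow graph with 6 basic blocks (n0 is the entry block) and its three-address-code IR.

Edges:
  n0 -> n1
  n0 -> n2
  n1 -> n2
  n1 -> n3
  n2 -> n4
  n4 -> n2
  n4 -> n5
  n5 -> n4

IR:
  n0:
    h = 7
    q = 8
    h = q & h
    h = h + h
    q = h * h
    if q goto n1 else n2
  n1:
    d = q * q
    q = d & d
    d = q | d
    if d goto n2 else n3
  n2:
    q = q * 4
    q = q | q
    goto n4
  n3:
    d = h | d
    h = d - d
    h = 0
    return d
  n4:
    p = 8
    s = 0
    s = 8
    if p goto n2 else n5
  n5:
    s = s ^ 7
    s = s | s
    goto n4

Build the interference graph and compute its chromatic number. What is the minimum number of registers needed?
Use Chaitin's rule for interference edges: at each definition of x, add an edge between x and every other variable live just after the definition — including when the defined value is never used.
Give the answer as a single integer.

Per-block:
  n0: def={h,q} ue=∅
  n1: def={d,q} ue={q}
  n2: def={q} ue={q}
  n3: def={d,h} ue={d,h}
  n4: def={p,s} ue=∅
  n5: def={s} ue={s}

Backward fixpoint:
  n0 li=∅ lo={h,q}
  n1 li={h,q} lo={d,h,q}
  n2 li={q} lo={q}
  n3 li={d,h} lo=∅
  n4 li={q} lo={q,s}
  n5 li={q,s} lo={q}

Interfere edges:
  d↔{h,q}
  h↔{d,q}
  p↔{q,s}
  q↔{d,h,p,s}
  s↔{p,q}

Registers:
  {d,h,q} pairwise interfere (3-clique) ⇒ χ ≥ 3
  3-colouring: r0={q}  r1={d,p}  r2={h,s}
  χ = 3

Answer: 3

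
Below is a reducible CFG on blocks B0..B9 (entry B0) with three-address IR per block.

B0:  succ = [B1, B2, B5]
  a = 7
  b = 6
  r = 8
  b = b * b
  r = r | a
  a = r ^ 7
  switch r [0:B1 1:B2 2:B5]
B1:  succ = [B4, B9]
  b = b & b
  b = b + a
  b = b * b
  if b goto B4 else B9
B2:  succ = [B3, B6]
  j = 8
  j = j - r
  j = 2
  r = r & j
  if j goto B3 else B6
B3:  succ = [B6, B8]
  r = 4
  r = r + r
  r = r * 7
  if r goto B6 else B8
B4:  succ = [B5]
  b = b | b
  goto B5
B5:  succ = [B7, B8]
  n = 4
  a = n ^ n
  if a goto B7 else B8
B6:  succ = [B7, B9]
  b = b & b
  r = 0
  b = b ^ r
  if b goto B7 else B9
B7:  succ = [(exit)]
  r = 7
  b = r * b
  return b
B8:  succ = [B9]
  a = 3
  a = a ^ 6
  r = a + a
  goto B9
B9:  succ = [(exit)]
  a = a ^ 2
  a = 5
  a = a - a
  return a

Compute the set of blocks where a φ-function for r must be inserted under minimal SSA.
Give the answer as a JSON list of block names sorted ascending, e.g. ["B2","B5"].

idom tree: B1←B0 B2←B0 B3←B2 B4←B1 B5←B0 B6←B2 B7←B0 B8←B0 B9←B0
Dom∩ at merges:
  B5: preds {B0,B4}: {B0} ∩ {B0,B1,B4} = {B0}; idom=B0
  B6: preds {B2,B3}: {B0,B2} ∩ {B0,B2,B3} = {B0,B2}; idom=B2
  B7: preds {B5,B6}: {B0,B5} ∩ {B0,B2,B6} = {B0}; idom=B0
  B8: preds {B3,B5}: {B0,B2,B3} ∩ {B0,B5} = {B0}; idom=B0
  B9: preds {B1,B6,B8}: {B0,B1} ∩ {B0,B2,B6} ∩ {B0,B8} = {B0}; idom=B0

Frontier:
  join B5 pred B0: · stop@B0
  join B5 pred B4: B4→B1 stop@B0
  join B6 pred B2: · stop@B2
  join B6 pred B3: B3 stop@B2
  join B7 pred B5: B5 stop@B0
  join B7 pred B6: B6→B2 stop@B0
  join B8 pred B3: B3→B2 stop@B0
  join B8 pred B5: B5 stop@B0
  join B9 pred B1: B1 stop@B0
  join B9 pred B6: B6→B2 stop@B0
  join B9 pred B8: B8 stop@B0
  DF(B0)=∅
  DF(B1)={B5,B9}
  DF(B2)={B7,B8,B9}
  DF(B3)={B6,B8}
  DF(B4)={B5}
  DF(B5)={B7,B8}
  DF(B6)={B7,B9}
  DF(B7)=∅
  DF(B8)={B9}
  DF(B9)=∅

φ for r: defs {B0,B2,B3,B6,B7,B8}
  DF⁺ = {B6,B7,B8,B9}

Answer: ["B6", "B7", "B8", "B9"]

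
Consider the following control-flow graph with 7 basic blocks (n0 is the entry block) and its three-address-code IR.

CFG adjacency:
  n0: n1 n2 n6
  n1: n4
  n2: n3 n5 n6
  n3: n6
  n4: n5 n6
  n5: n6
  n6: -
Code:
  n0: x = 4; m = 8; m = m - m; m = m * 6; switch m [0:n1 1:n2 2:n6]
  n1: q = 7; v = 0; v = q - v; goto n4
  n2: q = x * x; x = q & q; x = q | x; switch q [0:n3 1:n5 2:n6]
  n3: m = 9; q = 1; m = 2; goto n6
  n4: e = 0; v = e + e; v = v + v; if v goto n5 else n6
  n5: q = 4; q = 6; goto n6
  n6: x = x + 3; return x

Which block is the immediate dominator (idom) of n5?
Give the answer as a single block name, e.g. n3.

Answer: n0

Working:
idom tree: n1←n0 n2←n0 n3←n2 n4←n1 n5←n0 n6←n0
Join-block Dom:
  n5: preds {n2,n4}: {n0,n2} ∩ {n0,n1,n4} = {n0}; idom=n0
  n6: preds {n0,n2,n3,n4,n5}: {n0} ∩ {n0,n2} ∩ {n0,n2,n3} ∩ {n0,n1,n4} ∩ {n0,n5} = {n0}; idom=n0

idom(n5) = n0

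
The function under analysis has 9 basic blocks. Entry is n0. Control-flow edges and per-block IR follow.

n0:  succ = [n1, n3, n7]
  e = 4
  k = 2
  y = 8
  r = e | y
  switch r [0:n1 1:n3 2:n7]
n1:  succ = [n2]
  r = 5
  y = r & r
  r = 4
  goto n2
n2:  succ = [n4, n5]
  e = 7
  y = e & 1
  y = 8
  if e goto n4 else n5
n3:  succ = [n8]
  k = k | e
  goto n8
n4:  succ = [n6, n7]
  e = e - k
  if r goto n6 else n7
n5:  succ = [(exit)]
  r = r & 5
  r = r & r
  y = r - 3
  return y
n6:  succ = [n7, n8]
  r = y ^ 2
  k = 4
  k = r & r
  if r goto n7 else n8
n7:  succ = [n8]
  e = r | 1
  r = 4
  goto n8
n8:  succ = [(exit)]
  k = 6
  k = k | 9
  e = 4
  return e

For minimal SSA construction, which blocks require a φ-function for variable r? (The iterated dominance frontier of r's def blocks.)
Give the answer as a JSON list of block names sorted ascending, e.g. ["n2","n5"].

idom tree: n1←n0 n2←n1 n3←n0 n4←n2 n5←n2 n6←n4 n7←n0 n8←n0
Dom∩ at merges:
  n7: preds {n0,n4,n6}: {n0} ∩ {n0,n1,n2,n4} ∩ {n0,n1,n2,n4,n6} = {n0}; idom=n0
  n8: preds {n3,n6,n7}: {n0,n3} ∩ {n0,n1,n2,n4,n6} ∩ {n0,n7} = {n0}; idom=n0

Frontier:
  join n7 pred n0: · stop@n0
  join n7 pred n4: n4→n2→n1 stop@n0
  join n7 pred n6: n6→n4→n2→n1 stop@n0
  join n8 pred n3: n3 stop@n0
  join n8 pred n6: n6→n4→n2→n1 stop@n0
  join n8 pred n7: n7 stop@n0
  DF(n0)=∅
  DF(n1)={n7,n8}
  DF(n2)={n7,n8}
  DF(n3)={n8}
  DF(n4)={n7,n8}
  DF(n5)=∅
  DF(n6)={n7,n8}
  DF(n7)={n8}
  DF(n8)=∅

φ for r: defs {n0,n1,n5,n6,n7}
  DF⁺ = {n7,n8}

Answer: ["n7", "n8"]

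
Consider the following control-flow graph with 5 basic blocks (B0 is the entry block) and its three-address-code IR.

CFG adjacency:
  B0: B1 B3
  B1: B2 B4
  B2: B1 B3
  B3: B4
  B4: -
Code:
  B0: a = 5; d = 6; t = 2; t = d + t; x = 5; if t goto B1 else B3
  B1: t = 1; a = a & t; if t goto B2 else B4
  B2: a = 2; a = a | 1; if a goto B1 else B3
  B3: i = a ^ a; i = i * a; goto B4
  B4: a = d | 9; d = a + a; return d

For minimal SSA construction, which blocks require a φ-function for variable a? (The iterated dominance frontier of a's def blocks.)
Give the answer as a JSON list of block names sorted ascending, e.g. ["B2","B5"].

idom tree: B1←B0 B2←B1 B3←B0 B4←B0
Dom at joins:
  B1: preds {B0,B2}: {B0} ∩ {B0,B1,B2} = {B0}; idom=B0
  B3: preds {B0,B2}: {B0} ∩ {B0,B1,B2} = {B0}; idom=B0
  B4: preds {B1,B3}: {B0,B1} ∩ {B0,B3} = {B0}; idom=B0

Frontier:
  B1←B0: walk · to B0
  B1←B2: walk B2→B1 to B0
  B3←B0: walk · to B0
  B3←B2: walk B2→B1 to B0
  B4←B1: walk B1 to B0
  B4←B3: walk B3 to B0
  DF(B0)=∅
  DF(B1)={B1,B3,B4}
  DF(B2)={B1,B3}
  DF(B3)={B4}
  DF(B4)=∅

φ for a: defs {B0,B1,B2,B4}
  DF⁺ = {B1,B3,B4}

Answer: ["B1", "B3", "B4"]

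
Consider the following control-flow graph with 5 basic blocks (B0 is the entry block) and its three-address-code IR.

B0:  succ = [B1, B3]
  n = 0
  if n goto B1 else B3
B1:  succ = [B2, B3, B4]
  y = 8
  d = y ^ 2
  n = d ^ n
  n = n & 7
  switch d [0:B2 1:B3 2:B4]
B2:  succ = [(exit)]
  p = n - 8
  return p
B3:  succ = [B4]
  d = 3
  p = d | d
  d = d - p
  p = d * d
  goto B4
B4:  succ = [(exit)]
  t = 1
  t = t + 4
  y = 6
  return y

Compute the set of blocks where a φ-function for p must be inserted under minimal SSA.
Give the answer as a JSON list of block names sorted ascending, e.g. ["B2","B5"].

idom tree: B1←B0 B2←B1 B3←B0 B4←B0
Dom∩ at merges:
  B3: preds {B0,B1}: {B0} ∩ {B0,B1} = {B0}; idom=B0
  B4: preds {B1,B3}: {B0,B1} ∩ {B0,B3} = {B0}; idom=B0

DF derivation:
  B3←B0: walk · to B0
  B3←B1: walk B1 to B0
  B4←B1: walk B1 to B0
  B4←B3: walk B3 to B0
  B0: DF=∅
  B1: DF={B3,B4}
  B2: DF=∅
  B3: DF={B4}
  B4: DF=∅

φ for p: defs {B2,B3}
  DF⁺ = {B4}

Answer: ["B4"]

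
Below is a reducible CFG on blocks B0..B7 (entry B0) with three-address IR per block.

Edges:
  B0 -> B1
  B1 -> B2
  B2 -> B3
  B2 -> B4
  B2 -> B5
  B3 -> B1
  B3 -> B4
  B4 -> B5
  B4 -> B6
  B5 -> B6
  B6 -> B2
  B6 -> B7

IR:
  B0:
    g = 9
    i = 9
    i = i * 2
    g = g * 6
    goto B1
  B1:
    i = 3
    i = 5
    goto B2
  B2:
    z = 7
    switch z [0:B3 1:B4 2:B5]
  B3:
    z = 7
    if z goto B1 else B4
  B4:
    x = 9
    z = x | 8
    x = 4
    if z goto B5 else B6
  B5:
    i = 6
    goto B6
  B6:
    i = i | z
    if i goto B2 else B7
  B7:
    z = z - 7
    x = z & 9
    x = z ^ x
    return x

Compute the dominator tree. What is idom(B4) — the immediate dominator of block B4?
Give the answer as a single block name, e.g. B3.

Answer: B2

Working:
idom tree: B1←B0 B2←B1 B3←B2 B4←B2 B5←B2 B6←B2 B7←B6
Join-block Dom:
  B1: preds {B0,B3}: {B0} ∩ {B0,B1,B2,B3} = {B0}; idom=B0
  B2: preds {B1,B6}: {B0,B1} ∩ {B0,B1,B2,B6} = {B0,B1}; idom=B1
  B4: preds {B2,B3}: {B0,B1,B2} ∩ {B0,B1,B2,B3} = {B0,B1,B2}; idom=B2
  B5: preds {B2,B4}: {B0,B1,B2} ∩ {B0,B1,B2,B4} = {B0,B1,B2}; idom=B2
  B6: preds {B4,B5}: {B0,B1,B2,B4} ∩ {B0,B1,B2,B5} = {B0,B1,B2}; idom=B2

idom(B4) = B2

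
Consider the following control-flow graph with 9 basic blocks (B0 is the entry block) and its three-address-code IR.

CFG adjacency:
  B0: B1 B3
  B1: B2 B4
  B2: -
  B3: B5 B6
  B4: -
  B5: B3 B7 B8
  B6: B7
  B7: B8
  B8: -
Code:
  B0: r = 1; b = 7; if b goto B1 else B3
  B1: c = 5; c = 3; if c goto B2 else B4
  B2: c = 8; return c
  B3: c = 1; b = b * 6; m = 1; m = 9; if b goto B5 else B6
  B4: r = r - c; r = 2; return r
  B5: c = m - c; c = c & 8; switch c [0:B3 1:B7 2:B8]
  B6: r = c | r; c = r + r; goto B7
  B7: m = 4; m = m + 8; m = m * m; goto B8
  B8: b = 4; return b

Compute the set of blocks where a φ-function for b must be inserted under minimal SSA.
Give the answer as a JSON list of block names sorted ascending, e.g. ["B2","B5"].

Answer: ["B3"]

Analysis:
idom tree: B1←B0 B2←B1 B3←B0 B4←B1 B5←B3 B6←B3 B7←B3 B8←B3
Join-block Dom:
  B3: preds {B0,B5}: {B0} ∩ {B0,B3,B5} = {B0}; idom=B0
  B7: preds {B5,B6}: {B0,B3,B5} ∩ {B0,B3,B6} = {B0,B3}; idom=B3
  B8: preds {B5,B7}: {B0,B3,B5} ∩ {B0,B3,B7} = {B0,B3}; idom=B3

DF walk-up:
  join B3 pred B0: · stop@B0
  join B3 pred B5: B5→B3 stop@B0
  join B7 pred B5: B5 stop@B3
  join B7 pred B6: B6 stop@B3
  join B8 pred B5: B5 stop@B3
  join B8 pred B7: B7 stop@B3
  B0 → ∅
  B1 → ∅
  B2 → ∅
  B3 → {B3}
  B4 → ∅
  B5 → {B3,B7,B8}
  B6 → {B7}
  B7 → {B8}
  B8 → ∅

φ for b: defs {B0,B3,B8}
  DF⁺ = {B3}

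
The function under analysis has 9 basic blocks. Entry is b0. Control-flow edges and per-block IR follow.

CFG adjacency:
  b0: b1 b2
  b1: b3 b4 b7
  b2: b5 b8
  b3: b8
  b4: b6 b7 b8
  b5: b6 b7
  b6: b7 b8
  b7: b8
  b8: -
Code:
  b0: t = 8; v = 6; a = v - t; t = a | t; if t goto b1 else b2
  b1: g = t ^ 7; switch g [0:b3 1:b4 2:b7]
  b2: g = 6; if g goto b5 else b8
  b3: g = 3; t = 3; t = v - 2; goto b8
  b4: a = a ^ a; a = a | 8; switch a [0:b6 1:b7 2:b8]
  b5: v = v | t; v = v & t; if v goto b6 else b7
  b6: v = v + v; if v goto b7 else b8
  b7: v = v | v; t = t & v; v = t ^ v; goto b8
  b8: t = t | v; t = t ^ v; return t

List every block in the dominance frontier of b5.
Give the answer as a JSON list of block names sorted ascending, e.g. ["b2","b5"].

idom tree: b1←b0 b2←b0 b3←b1 b4←b1 b5←b2 b6←b0 b7←b0 b8←b0
Dom at joins:
  b6: preds {b4,b5}: {b0,b1,b4} ∩ {b0,b2,b5} = {b0}; idom=b0
  b7: preds {b1,b4,b5,b6}: {b0,b1} ∩ {b0,b1,b4} ∩ {b0,b2,b5} ∩ {b0,b6} = {b0}; idom=b0
  b8: preds {b2,b3,b4,b6,b7}: {b0,b2} ∩ {b0,b1,b3} ∩ {b0,b1,b4} ∩ {b0,b6} ∩ {b0,b7} = {b0}; idom=b0

Frontier:
  b6←b4: walk b4→b1 to b0
  b6←b5: walk b5→b2 to b0
  b7←b1: walk b1 to b0
  b7←b4: walk b4→b1 to b0
  b7←b5: walk b5→b2 to b0
  b7←b6: walk b6 to b0
  b8←b2: walk b2 to b0
  b8←b3: walk b3→b1 to b0
  b8←b4: walk b4→b1 to b0
  b8←b6: walk b6 to b0
  b8←b7: walk b7 to b0
  b0: DF=∅
  b1: DF={b6,b7,b8}
  b2: DF={b6,b7,b8}
  b3: DF={b8}
  b4: DF={b6,b7,b8}
  b5: DF={b6,b7}
  b6: DF={b7,b8}
  b7: DF={b8}
  b8: DF=∅

DF(b5) = ["b6", "b7"]

Answer: ["b6", "b7"]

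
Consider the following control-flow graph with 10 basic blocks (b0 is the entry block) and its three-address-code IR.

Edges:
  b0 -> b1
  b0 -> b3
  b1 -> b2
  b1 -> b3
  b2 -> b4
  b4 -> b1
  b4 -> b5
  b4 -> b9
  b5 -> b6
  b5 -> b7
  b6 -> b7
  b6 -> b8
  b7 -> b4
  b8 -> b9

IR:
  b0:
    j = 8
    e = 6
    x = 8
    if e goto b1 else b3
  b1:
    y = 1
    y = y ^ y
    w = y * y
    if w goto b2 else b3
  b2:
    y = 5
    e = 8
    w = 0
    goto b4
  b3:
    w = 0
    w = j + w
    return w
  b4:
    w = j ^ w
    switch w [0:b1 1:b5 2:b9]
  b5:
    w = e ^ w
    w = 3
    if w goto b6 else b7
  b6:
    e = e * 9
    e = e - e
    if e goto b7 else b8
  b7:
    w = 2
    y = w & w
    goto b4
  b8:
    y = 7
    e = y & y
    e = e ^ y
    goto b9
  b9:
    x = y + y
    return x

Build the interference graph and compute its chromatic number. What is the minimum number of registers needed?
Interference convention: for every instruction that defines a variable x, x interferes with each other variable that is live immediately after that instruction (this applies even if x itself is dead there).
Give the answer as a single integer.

Answer: 4

Derivation:
Per-block:
  b0: def={e,j,x} ue=∅
  b1: def={w,y} ue=∅
  b2: def={e,w,y} ue=∅
  b3: def={w} ue={j}
  b4: def={w} ue={j,w}
  b5: def={w} ue={e,w}
  b6: def={e} ue={e}
  b7: def={w,y} ue=∅
  b8: def={e,y} ue=∅
  b9: def={x} ue={y}

Liveness:
  live b0: ∅→{j}
  live b1: {j}→{j}
  live b2: {j}→{e,j,w,y}
  live b3: {j}→∅
  live b4: {e,j,w,y}→{e,j,w,y}
  live b5: {e,j,w}→{e,j}
  live b6: {e,j}→{e,j}
  live b7: {e,j}→{e,j,w,y}
  live b8: ∅→{y}
  live b9: {y}→∅

Interference:
  e: {j,w,x,y}
  j: {e,w,x,y}
  w: {e,j,y}
  x: {e,j}
  y: {e,j,w}

Registers:
  clique {e,j,w,y} ⇒ need ≥ 4
  assign e→R0 j→R1 w→R2 x→R2 y→R3 — no edge inside a register ⇒ χ ≤ 4
  χ = 4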